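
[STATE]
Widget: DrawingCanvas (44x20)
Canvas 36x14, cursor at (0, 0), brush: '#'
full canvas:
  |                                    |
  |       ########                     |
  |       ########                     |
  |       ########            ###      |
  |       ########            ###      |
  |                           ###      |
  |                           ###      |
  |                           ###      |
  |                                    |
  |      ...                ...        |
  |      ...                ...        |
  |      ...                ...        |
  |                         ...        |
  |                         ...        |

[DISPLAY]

+                                           
       ########                             
       ########                             
       ########            ###              
       ########            ###              
                           ###              
                           ###              
                           ###              
                                            
      ...                ...                
      ...                ...                
      ...                ...                
                         ...                
                         ...                
                                            
                                            
                                            
                                            
                                            
                                            


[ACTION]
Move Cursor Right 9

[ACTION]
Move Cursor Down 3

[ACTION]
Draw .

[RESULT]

                                            
       ########                             
       ########                             
       ##.#####            ###              
       ########            ###              
                           ###              
                           ###              
                           ###              
                                            
      ...                ...                
      ...                ...                
      ...                ...                
                         ...                
                         ...                
                                            
                                            
                                            
                                            
                                            
                                            


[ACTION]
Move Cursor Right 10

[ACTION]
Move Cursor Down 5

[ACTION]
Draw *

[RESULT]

                                            
       ########                             
       ########                             
       ##.#####            ###              
       ########            ###              
                           ###              
                           ###              
                           ###              
                   *                        
      ...                ...                
      ...                ...                
      ...                ...                
                         ...                
                         ...                
                                            
                                            
                                            
                                            
                                            
                                            


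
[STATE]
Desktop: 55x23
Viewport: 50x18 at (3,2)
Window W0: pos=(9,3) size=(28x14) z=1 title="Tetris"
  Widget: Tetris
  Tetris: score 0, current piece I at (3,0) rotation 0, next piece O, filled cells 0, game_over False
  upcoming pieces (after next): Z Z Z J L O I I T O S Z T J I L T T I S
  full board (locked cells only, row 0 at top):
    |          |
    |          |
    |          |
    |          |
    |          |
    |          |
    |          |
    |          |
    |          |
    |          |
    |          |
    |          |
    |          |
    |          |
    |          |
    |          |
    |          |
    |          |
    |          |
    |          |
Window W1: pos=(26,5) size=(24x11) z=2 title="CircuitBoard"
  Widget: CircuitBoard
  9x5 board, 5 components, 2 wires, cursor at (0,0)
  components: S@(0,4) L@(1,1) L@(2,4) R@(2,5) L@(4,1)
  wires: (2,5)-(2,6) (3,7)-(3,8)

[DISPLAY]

                                                  
      ┏━━━━━━━━━━━━━━━━━━━━━━━━━━┓                
      ┃ Tetris                   ┃                
      ┠────────────────┏━━━━━━━━━━━━━━━━━━━━━━┓   
      ┃          │Next:┃ CircuitBoard         ┃   
      ┃          │▓▓   ┠──────────────────────┨   
      ┃          │▓▓   ┃   0 1 2 3 4 5 6 7 8  ┃   
      ┃          │     ┃0  [.]              S ┃   
      ┃          │     ┃                      ┃   
      ┃          │     ┃1       L             ┃   
      ┃          │Score┃                      ┃   
      ┃          │0    ┃2                   L ┃   
      ┃          │     ┃                      ┃   
      ┃          │     ┗━━━━━━━━━━━━━━━━━━━━━━┛   
      ┗━━━━━━━━━━━━━━━━━━━━━━━━━━┛                
                                                  
                                                  
                                                  


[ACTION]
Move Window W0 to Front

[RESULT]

                                                  
      ┏━━━━━━━━━━━━━━━━━━━━━━━━━━┓                
      ┃ Tetris                   ┃                
      ┠──────────────────────────┨━━━━━━━━━━━━┓   
      ┃          │Next:          ┃ard         ┃   
      ┃          │▓▓             ┃────────────┨   
      ┃          │▓▓             ┃ 4 5 6 7 8  ┃   
      ┃          │               ┃          S ┃   
      ┃          │               ┃            ┃   
      ┃          │               ┃            ┃   
      ┃          │Score:         ┃            ┃   
      ┃          │0              ┃          L ┃   
      ┃          │               ┃            ┃   
      ┃          │               ┃━━━━━━━━━━━━┛   
      ┗━━━━━━━━━━━━━━━━━━━━━━━━━━┛                
                                                  
                                                  
                                                  


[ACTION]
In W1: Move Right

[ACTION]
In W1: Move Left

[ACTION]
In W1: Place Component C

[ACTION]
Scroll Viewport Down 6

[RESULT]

      ┠──────────────────────────┨━━━━━━━━━━━━┓   
      ┃          │Next:          ┃ard         ┃   
      ┃          │▓▓             ┃────────────┨   
      ┃          │▓▓             ┃ 4 5 6 7 8  ┃   
      ┃          │               ┃          S ┃   
      ┃          │               ┃            ┃   
      ┃          │               ┃            ┃   
      ┃          │Score:         ┃            ┃   
      ┃          │0              ┃          L ┃   
      ┃          │               ┃            ┃   
      ┃          │               ┃━━━━━━━━━━━━┛   
      ┗━━━━━━━━━━━━━━━━━━━━━━━━━━┛                
                                                  
                                                  
                                                  
                                                  
                                                  
                                                  


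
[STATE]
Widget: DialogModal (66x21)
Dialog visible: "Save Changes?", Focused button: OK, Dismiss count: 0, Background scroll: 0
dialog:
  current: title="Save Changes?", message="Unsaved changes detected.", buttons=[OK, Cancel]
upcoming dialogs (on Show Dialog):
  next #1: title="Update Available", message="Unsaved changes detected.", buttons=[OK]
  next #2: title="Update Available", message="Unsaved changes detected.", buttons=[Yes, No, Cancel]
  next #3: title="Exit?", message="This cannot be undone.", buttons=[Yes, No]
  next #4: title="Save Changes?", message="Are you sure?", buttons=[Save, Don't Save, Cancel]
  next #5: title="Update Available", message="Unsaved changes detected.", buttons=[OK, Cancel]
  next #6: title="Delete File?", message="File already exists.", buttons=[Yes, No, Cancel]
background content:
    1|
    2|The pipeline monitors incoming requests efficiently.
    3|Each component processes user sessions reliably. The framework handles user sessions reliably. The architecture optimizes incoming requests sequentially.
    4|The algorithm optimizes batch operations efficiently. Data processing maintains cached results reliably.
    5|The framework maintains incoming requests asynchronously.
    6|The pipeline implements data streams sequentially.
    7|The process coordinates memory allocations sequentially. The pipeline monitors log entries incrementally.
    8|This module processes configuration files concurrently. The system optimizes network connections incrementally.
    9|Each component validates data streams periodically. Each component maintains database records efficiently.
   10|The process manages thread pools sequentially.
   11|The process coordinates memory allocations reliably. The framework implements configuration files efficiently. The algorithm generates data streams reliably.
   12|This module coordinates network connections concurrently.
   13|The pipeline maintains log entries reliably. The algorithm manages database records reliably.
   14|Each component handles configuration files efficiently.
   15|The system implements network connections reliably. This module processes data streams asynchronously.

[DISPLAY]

                                                                  
The pipeline monitors incoming requests efficiently.              
Each component processes user sessions reliably. The framework han
The algorithm optimizes batch operations efficiently. Data process
The framework maintains incoming requests asynchronously.         
The pipeline implements data streams sequentially.                
The process coordinates memory allocations sequentially. The pipel
This module processes configuration files concurrently. The system
Each component val┌───────────────────────────┐lly. Each component
The process manage│       Save Changes?       │                   
The process coordi│ Unsaved changes detected. │ably. The framework
This module coordi│       [OK]  Cancel        │currently.         
The pipeline maint└───────────────────────────┘e algorithm manages
Each component handles configuration files efficiently.           
The system implements network connections reliably. This module pr
                                                                  
                                                                  
                                                                  
                                                                  
                                                                  
                                                                  


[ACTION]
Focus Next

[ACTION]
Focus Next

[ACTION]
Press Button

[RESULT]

                                                                  
The pipeline monitors incoming requests efficiently.              
Each component processes user sessions reliably. The framework han
The algorithm optimizes batch operations efficiently. Data process
The framework maintains incoming requests asynchronously.         
The pipeline implements data streams sequentially.                
The process coordinates memory allocations sequentially. The pipel
This module processes configuration files concurrently. The system
Each component validates data streams periodically. Each component
The process manages thread pools sequentially.                    
The process coordinates memory allocations reliably. The framework
This module coordinates network connections concurrently.         
The pipeline maintains log entries reliably. The algorithm manages
Each component handles configuration files efficiently.           
The system implements network connections reliably. This module pr
                                                                  
                                                                  
                                                                  
                                                                  
                                                                  
                                                                  


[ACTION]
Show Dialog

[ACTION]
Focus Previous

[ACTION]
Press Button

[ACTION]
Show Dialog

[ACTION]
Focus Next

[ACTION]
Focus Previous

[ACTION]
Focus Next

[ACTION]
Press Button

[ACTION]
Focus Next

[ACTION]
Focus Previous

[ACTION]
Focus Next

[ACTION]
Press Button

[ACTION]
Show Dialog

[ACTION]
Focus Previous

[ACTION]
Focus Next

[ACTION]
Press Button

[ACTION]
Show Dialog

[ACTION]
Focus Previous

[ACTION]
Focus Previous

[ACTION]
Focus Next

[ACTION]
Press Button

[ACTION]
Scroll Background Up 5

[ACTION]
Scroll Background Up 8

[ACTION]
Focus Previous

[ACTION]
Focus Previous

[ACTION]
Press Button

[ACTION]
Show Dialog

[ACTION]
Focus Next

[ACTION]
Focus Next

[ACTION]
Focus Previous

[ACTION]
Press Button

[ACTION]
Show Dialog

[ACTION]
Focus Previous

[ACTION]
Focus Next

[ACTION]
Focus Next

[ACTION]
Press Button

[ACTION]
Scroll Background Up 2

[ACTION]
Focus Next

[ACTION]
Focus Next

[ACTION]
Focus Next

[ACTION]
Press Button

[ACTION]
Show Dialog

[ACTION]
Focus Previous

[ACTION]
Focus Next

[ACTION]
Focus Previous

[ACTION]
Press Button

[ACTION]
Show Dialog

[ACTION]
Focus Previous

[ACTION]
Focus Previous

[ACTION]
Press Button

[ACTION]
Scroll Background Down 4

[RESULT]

The framework maintains incoming requests asynchronously.         
The pipeline implements data streams sequentially.                
The process coordinates memory allocations sequentially. The pipel
This module processes configuration files concurrently. The system
Each component validates data streams periodically. Each component
The process manages thread pools sequentially.                    
The process coordinates memory allocations reliably. The framework
This module coordinates network connections concurrently.         
The pipeline maintains log entries reliably. The algorithm manages
Each component handles configuration files efficiently.           
The system implements network connections reliably. This module pr
                                                                  
                                                                  
                                                                  
                                                                  
                                                                  
                                                                  
                                                                  
                                                                  
                                                                  
                                                                  


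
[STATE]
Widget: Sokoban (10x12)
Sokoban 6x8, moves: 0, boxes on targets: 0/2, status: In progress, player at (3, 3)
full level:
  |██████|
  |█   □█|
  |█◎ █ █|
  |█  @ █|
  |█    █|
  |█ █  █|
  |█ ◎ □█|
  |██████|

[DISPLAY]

██████    
█   □█    
█◎ █ █    
█  @ █    
█    █    
█ █  █    
█ ◎ □█    
██████    
Moves: 0  
          
          
          


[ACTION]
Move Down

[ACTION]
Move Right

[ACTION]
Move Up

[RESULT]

██████    
█   □█    
█◎ █ █    
█   @█    
█    █    
█ █  █    
█ ◎ □█    
██████    
Moves: 3  
          
          
          


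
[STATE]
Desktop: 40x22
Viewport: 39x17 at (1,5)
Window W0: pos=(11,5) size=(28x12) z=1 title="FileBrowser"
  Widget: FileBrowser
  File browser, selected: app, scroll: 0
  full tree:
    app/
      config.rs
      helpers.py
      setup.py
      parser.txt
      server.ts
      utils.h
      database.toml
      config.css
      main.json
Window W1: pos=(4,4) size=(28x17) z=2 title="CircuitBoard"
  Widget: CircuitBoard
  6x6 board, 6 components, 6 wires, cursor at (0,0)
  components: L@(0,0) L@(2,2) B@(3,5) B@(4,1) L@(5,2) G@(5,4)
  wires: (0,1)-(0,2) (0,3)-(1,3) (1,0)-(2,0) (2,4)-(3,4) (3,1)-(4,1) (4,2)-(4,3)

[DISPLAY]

   ┃ CircuitBoard             ┃━━━━━━┓ 
   ┠──────────────────────────┨      ┃ 
   ┃   0 1 2 3 4 5            ┃──────┨ 
   ┃0  [L]  · ─ ·   ·         ┃      ┃ 
   ┃                │         ┃      ┃ 
   ┃1   ·           ·         ┃      ┃ 
   ┃    │                     ┃      ┃ 
   ┃2   ·       L       ·     ┃      ┃ 
   ┃                    │     ┃      ┃ 
   ┃3       ·           ·   B ┃      ┃ 
   ┃        │                 ┃      ┃ 
   ┃4       B   · ─ ·         ┃━━━━━━┛ 
   ┃                          ┃        
   ┃5           L       G     ┃        
   ┃Cursor: (0,0)             ┃        
   ┗━━━━━━━━━━━━━━━━━━━━━━━━━━┛        
                                       


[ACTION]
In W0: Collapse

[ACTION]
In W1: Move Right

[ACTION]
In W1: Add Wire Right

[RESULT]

   ┃ CircuitBoard             ┃━━━━━━┓ 
   ┠──────────────────────────┨      ┃ 
   ┃   0 1 2 3 4 5            ┃──────┨ 
   ┃0   L  [.]─ ·   ·         ┃      ┃ 
   ┃                │         ┃      ┃ 
   ┃1   ·           ·         ┃      ┃ 
   ┃    │                     ┃      ┃ 
   ┃2   ·       L       ·     ┃      ┃ 
   ┃                    │     ┃      ┃ 
   ┃3       ·           ·   B ┃      ┃ 
   ┃        │                 ┃      ┃ 
   ┃4       B   · ─ ·         ┃━━━━━━┛ 
   ┃                          ┃        
   ┃5           L       G     ┃        
   ┃Cursor: (0,1)             ┃        
   ┗━━━━━━━━━━━━━━━━━━━━━━━━━━┛        
                                       


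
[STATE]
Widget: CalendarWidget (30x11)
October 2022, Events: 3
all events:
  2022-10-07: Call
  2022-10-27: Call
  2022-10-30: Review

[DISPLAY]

         October 2022         
Mo Tu We Th Fr Sa Su          
                1  2          
 3  4  5  6  7*  8  9         
10 11 12 13 14 15 16          
17 18 19 20 21 22 23          
24 25 26 27* 28 29 30*        
31                            
                              
                              
                              


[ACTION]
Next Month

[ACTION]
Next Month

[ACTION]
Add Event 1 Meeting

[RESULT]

        December 2022         
Mo Tu We Th Fr Sa Su          
          1*  2  3  4         
 5  6  7  8  9 10 11          
12 13 14 15 16 17 18          
19 20 21 22 23 24 25          
26 27 28 29 30 31             
                              
                              
                              
                              


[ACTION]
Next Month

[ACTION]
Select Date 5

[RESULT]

         January 2023         
Mo Tu We Th Fr Sa Su          
                   1          
 2  3  4 [ 5]  6  7  8        
 9 10 11 12 13 14 15          
16 17 18 19 20 21 22          
23 24 25 26 27 28 29          
30 31                         
                              
                              
                              


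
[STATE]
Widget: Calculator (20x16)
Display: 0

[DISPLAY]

                   0
┌───┬───┬───┬───┐   
│ 7 │ 8 │ 9 │ ÷ │   
├───┼───┼───┼───┤   
│ 4 │ 5 │ 6 │ × │   
├───┼───┼───┼───┤   
│ 1 │ 2 │ 3 │ - │   
├───┼───┼───┼───┤   
│ 0 │ . │ = │ + │   
├───┼───┼───┼───┤   
│ C │ MC│ MR│ M+│   
└───┴───┴───┴───┘   
                    
                    
                    
                    


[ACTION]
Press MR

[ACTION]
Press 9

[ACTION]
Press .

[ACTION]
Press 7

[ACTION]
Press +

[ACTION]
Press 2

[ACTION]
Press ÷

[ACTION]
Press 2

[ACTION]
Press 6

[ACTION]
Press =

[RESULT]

                0.45
┌───┬───┬───┬───┐   
│ 7 │ 8 │ 9 │ ÷ │   
├───┼───┼───┼───┤   
│ 4 │ 5 │ 6 │ × │   
├───┼───┼───┼───┤   
│ 1 │ 2 │ 3 │ - │   
├───┼───┼───┼───┤   
│ 0 │ . │ = │ + │   
├───┼───┼───┼───┤   
│ C │ MC│ MR│ M+│   
└───┴───┴───┴───┘   
                    
                    
                    
                    


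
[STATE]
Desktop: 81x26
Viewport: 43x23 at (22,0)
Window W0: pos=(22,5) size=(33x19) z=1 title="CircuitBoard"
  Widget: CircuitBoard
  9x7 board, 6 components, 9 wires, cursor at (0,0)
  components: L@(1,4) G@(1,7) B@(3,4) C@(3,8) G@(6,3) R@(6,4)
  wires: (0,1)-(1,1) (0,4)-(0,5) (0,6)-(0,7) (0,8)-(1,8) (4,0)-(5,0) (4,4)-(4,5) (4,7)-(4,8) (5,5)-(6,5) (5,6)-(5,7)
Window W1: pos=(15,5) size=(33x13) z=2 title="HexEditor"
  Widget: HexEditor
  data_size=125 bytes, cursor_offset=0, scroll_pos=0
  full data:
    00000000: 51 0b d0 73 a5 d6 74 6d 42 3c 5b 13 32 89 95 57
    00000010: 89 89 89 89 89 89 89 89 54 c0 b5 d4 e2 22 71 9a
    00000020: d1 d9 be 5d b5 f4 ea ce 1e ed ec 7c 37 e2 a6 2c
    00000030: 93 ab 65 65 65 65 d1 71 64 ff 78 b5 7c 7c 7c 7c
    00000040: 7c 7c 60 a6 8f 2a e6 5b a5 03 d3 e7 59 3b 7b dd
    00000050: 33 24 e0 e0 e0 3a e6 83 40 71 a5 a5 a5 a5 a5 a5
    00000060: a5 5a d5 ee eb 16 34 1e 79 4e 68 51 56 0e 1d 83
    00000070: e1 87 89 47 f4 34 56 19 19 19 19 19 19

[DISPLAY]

                                           
                                           
                                           
                                           
                                           
━━━━━━━━━━━━━━━━━━━━━━━━━┓━━━━━━┓          
itor                     ┃      ┃          
─────────────────────────┨──────┨          
00  51 0b d0 73 a5 d6 74 ┃      ┃          
10  89 89 89 89 89 89 89 ┃   · ─┃          
20  d1 d9 be 5d b5 f4 ea ┃      ┃          
30  93 ab 65 65 65 65 d1 ┃      ┃          
40  7c 7c 60 a6 8f 2a e6 ┃      ┃          
50  33 24 e0 e0 e0 3a e6 ┃      ┃          
60  a5 5a d5 ee eb 16 34 ┃      ┃          
70  e1 87 89 47 f4 34 56 ┃      ┃          
                         ┃      ┃          
━━━━━━━━━━━━━━━━━━━━━━━━━┛      ┃          
┃    │                          ┃          
┃5   ·                   ·   · ─┃          
┃                        │      ┃          
┃6               G   R   ·      ┃          
┃Cursor: (0,0)                  ┃          


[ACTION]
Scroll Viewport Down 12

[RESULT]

                                           
                                           
━━━━━━━━━━━━━━━━━━━━━━━━━┓━━━━━━┓          
itor                     ┃      ┃          
─────────────────────────┨──────┨          
00  51 0b d0 73 a5 d6 74 ┃      ┃          
10  89 89 89 89 89 89 89 ┃   · ─┃          
20  d1 d9 be 5d b5 f4 ea ┃      ┃          
30  93 ab 65 65 65 65 d1 ┃      ┃          
40  7c 7c 60 a6 8f 2a e6 ┃      ┃          
50  33 24 e0 e0 e0 3a e6 ┃      ┃          
60  a5 5a d5 ee eb 16 34 ┃      ┃          
70  e1 87 89 47 f4 34 56 ┃      ┃          
                         ┃      ┃          
━━━━━━━━━━━━━━━━━━━━━━━━━┛      ┃          
┃    │                          ┃          
┃5   ·                   ·   · ─┃          
┃                        │      ┃          
┃6               G   R   ·      ┃          
┃Cursor: (0,0)                  ┃          
┗━━━━━━━━━━━━━━━━━━━━━━━━━━━━━━━┛          
                                           
                                           


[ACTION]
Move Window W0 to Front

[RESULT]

                                           
                                           
┏━━━━━━━━━━━━━━━━━━━━━━━━━━━━━━━┓          
┃ CircuitBoard                  ┃          
┠───────────────────────────────┨          
┃   0 1 2 3 4 5 6 7 8           ┃          
┃0  [.]  ·           · ─ ·   · ─┃          
┃        │                      ┃          
┃1       ·           L          ┃          
┃                               ┃          
┃2                              ┃          
┃                               ┃          
┃3                   B          ┃          
┃                               ┃          
┃4   ·               · ─ ·      ┃          
┃    │                          ┃          
┃5   ·                   ·   · ─┃          
┃                        │      ┃          
┃6               G   R   ·      ┃          
┃Cursor: (0,0)                  ┃          
┗━━━━━━━━━━━━━━━━━━━━━━━━━━━━━━━┛          
                                           
                                           


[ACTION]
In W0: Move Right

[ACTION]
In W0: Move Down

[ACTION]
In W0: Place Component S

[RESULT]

                                           
                                           
┏━━━━━━━━━━━━━━━━━━━━━━━━━━━━━━━┓          
┃ CircuitBoard                  ┃          
┠───────────────────────────────┨          
┃   0 1 2 3 4 5 6 7 8           ┃          
┃0       ·           · ─ ·   · ─┃          
┃        │                      ┃          
┃1      [S]          L          ┃          
┃                               ┃          
┃2                              ┃          
┃                               ┃          
┃3                   B          ┃          
┃                               ┃          
┃4   ·               · ─ ·      ┃          
┃    │                          ┃          
┃5   ·                   ·   · ─┃          
┃                        │      ┃          
┃6               G   R   ·      ┃          
┃Cursor: (1,1)                  ┃          
┗━━━━━━━━━━━━━━━━━━━━━━━━━━━━━━━┛          
                                           
                                           


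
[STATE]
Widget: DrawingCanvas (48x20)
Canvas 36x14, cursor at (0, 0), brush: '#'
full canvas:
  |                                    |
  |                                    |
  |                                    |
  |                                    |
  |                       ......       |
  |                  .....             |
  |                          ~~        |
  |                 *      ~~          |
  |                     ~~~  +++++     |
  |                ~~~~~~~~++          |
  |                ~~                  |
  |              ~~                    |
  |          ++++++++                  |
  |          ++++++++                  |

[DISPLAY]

+                                               
                                                
                                                
                                                
                       ......                   
                  .....                         
                          ~~                    
                 *      ~~                      
                     ~~~  +++++                 
                ~~~~~~~~++                      
                ~~                              
              ~~                                
          ++++++++                              
          ++++++++                              
                                                
                                                
                                                
                                                
                                                
                                                


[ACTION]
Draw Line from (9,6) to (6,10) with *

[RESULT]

+                                               
                                                
                                                
                                                
                       ......                   
                  .....                         
          *               ~~                    
         *       *      ~~                      
       **            ~~~  +++++                 
      *         ~~~~~~~~++                      
                ~~                              
              ~~                                
          ++++++++                              
          ++++++++                              
                                                
                                                
                                                
                                                
                                                
                                                


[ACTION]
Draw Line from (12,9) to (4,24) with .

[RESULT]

+                                               
                                                
                                                
                                                
                       ......                   
                  ......                        
          *         ..    ~~                    
         *       *..    ~~                      
       **       ..   ~~~  +++++                 
      *       ..~~~~~~~~++                      
            ..  ~~                              
          ..  ~~                                
         .++++++++                              
          ++++++++                              
                                                
                                                
                                                
                                                
                                                
                                                


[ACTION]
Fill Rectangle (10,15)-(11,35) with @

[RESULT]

+                                               
                                                
                                                
                                                
                       ......                   
                  ......                        
          *         ..    ~~                    
         *       *..    ~~                      
       **       ..   ~~~  +++++                 
      *       ..~~~~~~~~++                      
            .. @@@@@@@@@@@@@@@@@@@@@            
          ..  ~@@@@@@@@@@@@@@@@@@@@@            
         .++++++++                              
          ++++++++                              
                                                
                                                
                                                
                                                
                                                
                                                


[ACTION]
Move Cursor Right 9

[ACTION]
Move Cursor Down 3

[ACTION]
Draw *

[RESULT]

                                                
                                                
                                                
         *                                      
                       ......                   
                  ......                        
          *         ..    ~~                    
         *       *..    ~~                      
       **       ..   ~~~  +++++                 
      *       ..~~~~~~~~++                      
            .. @@@@@@@@@@@@@@@@@@@@@            
          ..  ~@@@@@@@@@@@@@@@@@@@@@            
         .++++++++                              
          ++++++++                              
                                                
                                                
                                                
                                                
                                                
                                                


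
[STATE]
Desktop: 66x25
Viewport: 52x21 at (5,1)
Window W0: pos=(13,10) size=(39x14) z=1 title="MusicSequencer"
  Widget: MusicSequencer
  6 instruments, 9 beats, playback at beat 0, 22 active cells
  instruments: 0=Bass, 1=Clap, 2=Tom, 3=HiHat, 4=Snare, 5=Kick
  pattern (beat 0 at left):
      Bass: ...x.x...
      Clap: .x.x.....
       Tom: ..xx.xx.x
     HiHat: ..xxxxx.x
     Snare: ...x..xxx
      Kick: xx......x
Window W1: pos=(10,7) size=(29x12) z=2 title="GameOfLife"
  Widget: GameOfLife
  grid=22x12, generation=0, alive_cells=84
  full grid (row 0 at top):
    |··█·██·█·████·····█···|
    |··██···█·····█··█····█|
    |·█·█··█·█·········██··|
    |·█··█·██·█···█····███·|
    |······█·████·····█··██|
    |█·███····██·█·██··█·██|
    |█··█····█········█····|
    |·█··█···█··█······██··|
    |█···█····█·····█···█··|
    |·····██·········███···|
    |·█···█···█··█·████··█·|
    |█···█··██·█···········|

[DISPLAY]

                                                    
                                                    
                                                    
                                                    
                                                    
                                                    
     ┏━━━━━━━━━━━━━━━━━━━━━━━━━━━┓                  
     ┃ GameOfLife                ┃                  
     ┠───────────────────────────┨                  
     ┃Gen: 0                     ┃━━━━━━━━━━━━┓     
     ┃·█·█··█·█·········██··     ┃            ┃     
     ┃·█··█·██·█···█····███·     ┃────────────┨     
     ┃······█·████·····█··██     ┃            ┃     
     ┃█·███····██·█·██··█·██     ┃            ┃     
     ┃█··█····█········█····     ┃            ┃     
     ┃·█··█···█··█······██··     ┃            ┃     
     ┃█···█····█·····█···█··     ┃            ┃     
     ┗━━━━━━━━━━━━━━━━━━━━━━━━━━━┛            ┃     
        ┃  Kick██······█                      ┃     
        ┃                                     ┃     
        ┃                                     ┃     


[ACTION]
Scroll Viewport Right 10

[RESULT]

                                                    
                                                    
                                                    
                                                    
                                                    
                                                    
━━━━━━━━━━━━━━━━━━━━━━━━┓                           
meOfLife                ┃                           
────────────────────────┨                           
: 0                     ┃━━━━━━━━━━━━┓              
█··█·█·········██··     ┃            ┃              
·█·██·█···█····███·     ┃────────────┨              
···█·████·····█··██     ┃            ┃              
██····██·█·██··█·██     ┃            ┃              
█····█········█····     ┃            ┃              
·█···█··█······██··     ┃            ┃              
·█····█·····█···█··     ┃            ┃              
━━━━━━━━━━━━━━━━━━━━━━━━┛            ┃              
  Kick██······█                      ┃              
                                     ┃              
                                     ┃              


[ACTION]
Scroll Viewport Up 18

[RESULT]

                                                    
                                                    
                                                    
                                                    
                                                    
                                                    
                                                    
━━━━━━━━━━━━━━━━━━━━━━━━┓                           
meOfLife                ┃                           
────────────────────────┨                           
: 0                     ┃━━━━━━━━━━━━┓              
█··█·█·········██··     ┃            ┃              
·█·██·█···█····███·     ┃────────────┨              
···█·████·····█··██     ┃            ┃              
██····██·█·██··█·██     ┃            ┃              
█····█········█····     ┃            ┃              
·█···█··█······██··     ┃            ┃              
·█····█·····█···█··     ┃            ┃              
━━━━━━━━━━━━━━━━━━━━━━━━┛            ┃              
  Kick██······█                      ┃              
                                     ┃              


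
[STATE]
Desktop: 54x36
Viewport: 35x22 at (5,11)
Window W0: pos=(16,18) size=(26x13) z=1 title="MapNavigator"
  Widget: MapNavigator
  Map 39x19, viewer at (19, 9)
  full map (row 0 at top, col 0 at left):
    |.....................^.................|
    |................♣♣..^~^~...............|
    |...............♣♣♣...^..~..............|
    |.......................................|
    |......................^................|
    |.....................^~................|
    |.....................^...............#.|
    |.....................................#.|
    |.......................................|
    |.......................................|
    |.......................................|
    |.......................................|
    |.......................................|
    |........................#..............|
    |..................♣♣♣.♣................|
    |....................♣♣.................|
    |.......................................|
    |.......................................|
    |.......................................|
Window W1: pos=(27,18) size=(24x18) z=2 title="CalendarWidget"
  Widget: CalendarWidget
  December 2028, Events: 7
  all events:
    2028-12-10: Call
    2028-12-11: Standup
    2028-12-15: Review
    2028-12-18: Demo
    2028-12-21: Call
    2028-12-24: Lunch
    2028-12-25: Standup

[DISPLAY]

                                   
                                   
                                   
                                   
                                   
                                   
                                   
           ┏━━━━━━━━━━┏━━━━━━━━━━━━
           ┃ MapNaviga┃ CalendarWid
           ┠──────────┠────────────
           ┃..........┃    December
           ┃..........┃Mo Tu We Th 
           ┃..........┃            
           ┃..........┃ 4  5  6  7 
           ┃..........┃11* 12 13 14
           ┃..........┃18* 19 20 21
           ┃..........┃25* 26 27 28
           ┃..........┃            
           ┃..........┃            
           ┗━━━━━━━━━━┃            
                      ┃            
                      ┃            


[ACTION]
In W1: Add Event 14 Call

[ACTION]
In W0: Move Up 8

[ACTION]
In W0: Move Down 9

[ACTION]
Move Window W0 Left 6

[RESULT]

                                   
                                   
                                   
                                   
                                   
                                   
                                   
     ┏━━━━━━━━━━━━━━━━┏━━━━━━━━━━━━
     ┃ MapNavigator   ┃ CalendarWid
     ┠────────────────┠────────────
     ┃..............^.┃    December
     ┃................┃Mo Tu We Th 
     ┃................┃            
     ┃................┃ 4  5  6  7 
     ┃............@...┃11* 12 13 14
     ┃................┃18* 19 20 21
     ┃................┃25* 26 27 28
     ┃................┃            
     ┃...........♣♣♣.♣┃            
     ┗━━━━━━━━━━━━━━━━┃            
                      ┃            
                      ┃            
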